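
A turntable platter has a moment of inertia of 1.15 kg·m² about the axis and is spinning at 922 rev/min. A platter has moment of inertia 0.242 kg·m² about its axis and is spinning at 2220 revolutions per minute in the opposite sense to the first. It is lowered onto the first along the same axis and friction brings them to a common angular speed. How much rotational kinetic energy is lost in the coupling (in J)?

No external torque acts about the common axis, so total angular momentum is conserved.
Taking A's sense as positive: L = (1.150)(922) − (0.2420)(2220) = 523.1 kg·m²·rpm.
Combined I = 1.150 + 0.2420 = 1.392 kg·m².
ω_f = L / I = 523.1 / 1.392 = 375.8 rpm.
KE_i = ½ΣIω² = 11900 J; KE_f = ½(1.392)(39.35)² = 1078 J.

ΔKE lost ≈ 10800 J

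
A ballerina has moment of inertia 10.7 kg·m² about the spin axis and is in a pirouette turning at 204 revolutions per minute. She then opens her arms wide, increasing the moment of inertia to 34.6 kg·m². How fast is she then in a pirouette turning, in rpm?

ω₂ ≈ 63.1 rpm

With no external torque about the axis, L is conserved: I₁ω₁ = I₂ω₂.
ω₂ = I₁ω₁ / I₂ = (10.70)(204 rpm) / (34.60) = 63.09 rpm.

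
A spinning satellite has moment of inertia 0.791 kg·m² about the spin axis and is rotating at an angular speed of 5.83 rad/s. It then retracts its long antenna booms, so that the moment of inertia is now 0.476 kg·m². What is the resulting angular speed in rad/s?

Angular momentum about the spin axis is conserved since the torque about it is zero.
ω₂ = I₁ω₁ / I₂ = (0.7910)(5.83 rad/s) / (0.4760) = 9.688 rad/s.

ω₂ ≈ 9.69 rad/s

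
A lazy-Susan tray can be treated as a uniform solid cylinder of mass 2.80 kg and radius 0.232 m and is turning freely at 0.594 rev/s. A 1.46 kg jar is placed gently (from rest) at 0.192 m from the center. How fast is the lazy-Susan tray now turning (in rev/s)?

ω_f ≈ 0.347 rev/s

The added mass arrives with no angular momentum about the center, and any external torque about the center is negligible, so the system's angular momentum is conserved.
I_p = ½(2.80)(0.232)² = 0.07535 kg·m².
Added inertia Σmr² = (1.46)(0.192)² = 0.05382 kg·m²; I_f = 0.07535 + 0.05382 = 0.1292 kg·m².
ω_f = I_p ω_i / I_f = (0.07535)(0.594) / 0.1292 = 0.3465 rev/s.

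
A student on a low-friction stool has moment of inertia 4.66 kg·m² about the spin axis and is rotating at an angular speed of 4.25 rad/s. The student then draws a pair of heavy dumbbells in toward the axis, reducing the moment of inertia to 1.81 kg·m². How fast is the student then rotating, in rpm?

ω₂ ≈ 104 rpm

With no external torque about the axis, L is conserved: I₁ω₁ = I₂ω₂.
ω₂ = I₁ω₁ / I₂ = (4.660)(4.25 rad/s) / (1.810) = 10.94 rad/s = 104.5 rpm.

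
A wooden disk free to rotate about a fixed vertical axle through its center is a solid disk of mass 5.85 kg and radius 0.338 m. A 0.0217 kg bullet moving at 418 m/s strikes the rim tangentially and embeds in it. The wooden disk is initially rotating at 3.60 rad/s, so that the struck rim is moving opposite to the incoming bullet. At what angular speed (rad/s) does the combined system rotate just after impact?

|ω_f| ≈ 5.53 rad/s

About the axle the impulsive forces during the collision are internal, so angular momentum about that axis is conserved.
I_p = ½(5.85)(0.338)² = 0.3342 kg·m². Taking the sense of the bullet's angular momentum as positive, L_{bullet} = m v R = (0.0217)(418)(0.338) = 3.066 kg·m²/s.
L_i = −I_p ω_p + m v R = −(0.3342)(3.60) + 3.066 = 1.863 kg·m²/s.
After sticking, I_f = I_p + m R² = 0.3342 + (0.0217)(0.338)² = 0.3366 kg·m².
ω_f = L_i / I_f = 1.863 / 0.3366 = 5.534 rad/s.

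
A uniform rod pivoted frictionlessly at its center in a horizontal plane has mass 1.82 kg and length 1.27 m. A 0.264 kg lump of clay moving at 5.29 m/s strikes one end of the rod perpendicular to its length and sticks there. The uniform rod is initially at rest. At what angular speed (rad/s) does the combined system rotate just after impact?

About the pivot the impulsive forces during the collision are internal, so angular momentum about that axis is conserved.
I_p = (1/12)(1.82)(1.27)² = 0.2446 kg·m². Taking the sense of the lump of clay's angular momentum as positive, L_{lump} = m v R = (0.264)(5.29)(1.27/2) = 0.8868 kg·m²/s.
L_i = 0 + 0.8868 = 0.8868 kg·m²/s.
After sticking, I_f = I_p + m R² = 0.2446 + (0.264)(1.27/2)² = 0.3511 kg·m².
ω_f = L_i / I_f = 0.8868 / 0.3511 = 2.526 rad/s.

|ω_f| ≈ 2.53 rad/s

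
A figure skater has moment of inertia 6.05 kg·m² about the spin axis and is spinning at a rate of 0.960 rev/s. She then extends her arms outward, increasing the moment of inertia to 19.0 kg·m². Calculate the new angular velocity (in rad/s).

ω₂ ≈ 1.92 rad/s

With no external torque about the axis, L is conserved: I₁ω₁ = I₂ω₂.
ω₂ = I₁ω₁ / I₂ = (6.050)(0.960 rev/s) / (19.00) = 0.3057 rev/s = 1.921 rad/s.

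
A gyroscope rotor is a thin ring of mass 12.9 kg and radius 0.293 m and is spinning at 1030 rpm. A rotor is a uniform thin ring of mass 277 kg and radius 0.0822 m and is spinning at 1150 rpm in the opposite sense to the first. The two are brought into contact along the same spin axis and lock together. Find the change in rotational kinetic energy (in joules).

ΔKE ≈ -18100 J

The coupling torques are internal; angular momentum about the shared axis is conserved.
Moments of inertia: I_A = (12.9)(0.293)² = 1.107 kg·m²; I_B = (277)(0.0822)² = 1.872 kg·m².
Taking A's sense as positive: L = (1.107)(1030) − (1.872)(1150) = -1012 kg·m²·rpm.
Combined I = 1.107 + 1.872 = 2.979 kg·m².
ω_f = L / I = -1012 / 2.979 = -339.6 rpm.
KE_i = ½ΣIω² = 20010 J; KE_f = ½(2.979)(35.56)² = 1884 J.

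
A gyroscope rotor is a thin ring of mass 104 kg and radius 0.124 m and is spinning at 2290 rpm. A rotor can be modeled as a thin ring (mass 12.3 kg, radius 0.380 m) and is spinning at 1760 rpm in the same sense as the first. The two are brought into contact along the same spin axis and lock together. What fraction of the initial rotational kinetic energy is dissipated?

The coupling torques are internal; angular momentum about the shared axis is conserved.
Moments of inertia: I_A = (104)(0.124)² = 1.599 kg·m²; I_B = (12.3)(0.380)² = 1.776 kg·m².
Taking A's sense as positive: L = (1.599)(2290) + (1.776)(1760) = 6788 kg·m²·rpm.
Combined I = 1.599 + 1.776 = 3.375 kg·m².
ω_f = L / I = 6788 / 3.375 = 2011 rpm.
KE_i = ½ΣIω² = 76150 J; KE_f = ½(3.375)(210.6)² = 74850 J.
Fraction dissipated = (KE_i − KE_f)/KE_i = 0.01702.

fraction ≈ 0.0170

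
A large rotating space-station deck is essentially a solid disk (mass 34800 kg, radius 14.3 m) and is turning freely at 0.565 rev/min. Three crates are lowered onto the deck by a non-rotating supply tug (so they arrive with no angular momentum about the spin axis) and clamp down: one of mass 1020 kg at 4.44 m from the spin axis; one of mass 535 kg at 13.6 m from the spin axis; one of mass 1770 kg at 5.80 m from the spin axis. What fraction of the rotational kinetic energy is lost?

fraction ≈ 0.0478

The added mass arrives with no angular momentum about the spin axis, and any external torque about the spin axis is negligible, so the system's angular momentum is conserved.
I_p = ½(34800)(14.3)² = 3.558e+06 kg·m².
Added inertia Σmr² = (1020)(4.44)² + (535)(13.6)² + (1770)(5.80)² = 1.786e+05 kg·m²; I_f = 3.558e+06 + 1.786e+05 = 3.737e+06 kg·m².
ω_f = I_p ω_i / I_f = (3.558e+06)(0.565) / 3.737e+06 = 0.5380 rpm.
KE_i = ½(3.558e+06)(0.05917 rad/s)² = 6228 J; KE_f = ½(3.737e+06)(0.05634)² = 5930 J.
Fraction lost = 0.04780.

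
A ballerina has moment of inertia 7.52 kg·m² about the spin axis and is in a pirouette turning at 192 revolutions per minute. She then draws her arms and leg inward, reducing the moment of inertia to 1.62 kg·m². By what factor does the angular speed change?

No external torque acts about the spin axis, so angular momentum is conserved.
ω₂/ω₁ = I₁/I₂ = 7.520 / 1.620 = 4.642.

ω₂/ω₁ ≈ 4.64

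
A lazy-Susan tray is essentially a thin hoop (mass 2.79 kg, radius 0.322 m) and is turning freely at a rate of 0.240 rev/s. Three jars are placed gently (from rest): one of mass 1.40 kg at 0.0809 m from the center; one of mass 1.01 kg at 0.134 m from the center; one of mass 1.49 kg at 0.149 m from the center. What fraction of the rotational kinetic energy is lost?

fraction ≈ 0.173

The added mass arrives with no angular momentum about the center, and any external torque about the center is negligible, so the system's angular momentum is conserved.
I_p = (2.79)(0.322)² = 0.2893 kg·m².
Added inertia Σmr² = (1.40)(0.0809)² + (1.01)(0.134)² + (1.49)(0.149)² = 0.06038 kg·m²; I_f = 0.2893 + 0.06038 = 0.3497 kg·m².
ω_f = I_p ω_i / I_f = (0.2893)(0.240) / 0.3497 = 0.1986 rev/s.
KE_i = ½(0.2893)(1.508 rad/s)² = 0.3289 J; KE_f = ½(0.3497)(1.248)² = 0.2721 J.
Fraction lost = 0.1727.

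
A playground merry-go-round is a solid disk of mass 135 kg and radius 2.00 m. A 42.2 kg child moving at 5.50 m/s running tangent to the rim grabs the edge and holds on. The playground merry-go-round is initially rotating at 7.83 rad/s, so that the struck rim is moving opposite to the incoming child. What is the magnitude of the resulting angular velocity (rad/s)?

The axle reaction passes through the axle and exerts no torque about it; angular momentum about the axle is conserved through the impact.
I_p = ½(135)(2.00)² = 270.0 kg·m². Taking the sense of the child's angular momentum as positive, L_{child} = m v R = (42.2)(5.50)(2.00) = 464.2 kg·m²/s.
L_i = −I_p ω_p + m v R = −(270.0)(7.83) + 464.2 = -1650 kg·m²/s.
After sticking, I_f = I_p + m R² = 270.0 + (42.2)(2.00)² = 438.8 kg·m².
ω_f = L_i / I_f = -1650 / 438.8 = -3.760 rad/s.

|ω_f| ≈ 3.76 rad/s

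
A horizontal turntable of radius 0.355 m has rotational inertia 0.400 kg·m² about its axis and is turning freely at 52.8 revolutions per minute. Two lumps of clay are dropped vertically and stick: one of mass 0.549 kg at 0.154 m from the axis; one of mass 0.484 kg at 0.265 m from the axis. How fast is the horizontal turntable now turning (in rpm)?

ω_f ≈ 47.2 rpm

The added mass arrives with no angular momentum about the axis, and any external torque about the axis is negligible, so the system's angular momentum is conserved.
Added inertia Σmr² = (0.549)(0.154)² + (0.484)(0.265)² = 0.04701 kg·m²; I_f = 0.4000 + 0.04701 = 0.4470 kg·m².
ω_f = I_p ω_i / I_f = (0.4000)(52.8) / 0.4470 = 47.25 rpm.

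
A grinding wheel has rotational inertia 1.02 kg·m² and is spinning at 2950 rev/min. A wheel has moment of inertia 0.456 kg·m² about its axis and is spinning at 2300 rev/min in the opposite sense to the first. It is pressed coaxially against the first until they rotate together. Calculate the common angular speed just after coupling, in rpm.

No external torque acts about the common axis, so total angular momentum is conserved.
Taking A's sense as positive: L = (1.020)(2950) − (0.4560)(2300) = 1960 kg·m²·rpm.
Combined I = 1.020 + 0.4560 = 1.476 kg·m².
ω_f = L / I = 1960 / 1.476 = 1328 rpm.

|ω_f| ≈ 1330 rpm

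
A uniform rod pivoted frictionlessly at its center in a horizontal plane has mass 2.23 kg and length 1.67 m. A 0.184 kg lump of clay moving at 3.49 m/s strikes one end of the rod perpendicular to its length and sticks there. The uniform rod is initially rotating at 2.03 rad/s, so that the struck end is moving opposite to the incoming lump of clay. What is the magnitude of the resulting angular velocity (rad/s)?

About the pivot the impulsive forces during the collision are internal, so angular momentum about that axis is conserved.
I_p = (1/12)(2.23)(1.67)² = 0.5183 kg·m². Taking the sense of the lump of clay's angular momentum as positive, L_{lump} = m v R = (0.184)(3.49)(1.67/2) = 0.5362 kg·m²/s.
L_i = −I_p ω_p + m v R = −(0.5183)(2.03) + 0.5362 = -0.5159 kg·m²/s.
After sticking, I_f = I_p + m R² = 0.5183 + (0.184)(1.67/2)² = 0.6466 kg·m².
ω_f = L_i / I_f = -0.5159 / 0.6466 = -0.7979 rad/s.

|ω_f| ≈ 0.798 rad/s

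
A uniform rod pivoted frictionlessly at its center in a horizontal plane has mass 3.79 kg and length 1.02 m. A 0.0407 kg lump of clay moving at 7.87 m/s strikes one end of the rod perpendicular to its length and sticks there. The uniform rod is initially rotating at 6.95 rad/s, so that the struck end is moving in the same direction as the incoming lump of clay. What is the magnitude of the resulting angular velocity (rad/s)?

|ω_f| ≈ 7.21 rad/s

About the pivot the impulsive forces during the collision are internal, so angular momentum about that axis is conserved.
I_p = (1/12)(3.79)(1.02)² = 0.3286 kg·m². Taking the sense of the lump of clay's angular momentum as positive, L_{lump} = m v R = (0.0407)(7.87)(1.02/2) = 0.1634 kg·m²/s.
L_i = +I_p ω_p + m v R = +(0.3286)(6.95) + 0.1634 = 2.447 kg·m²/s.
After sticking, I_f = I_p + m R² = 0.3286 + (0.0407)(1.02/2)² = 0.3392 kg·m².
ω_f = L_i / I_f = 2.447 / 0.3392 = 7.215 rad/s.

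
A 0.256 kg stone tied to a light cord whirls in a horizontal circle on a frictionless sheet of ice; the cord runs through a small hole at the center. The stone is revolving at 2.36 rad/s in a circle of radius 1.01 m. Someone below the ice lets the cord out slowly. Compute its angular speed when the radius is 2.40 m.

The constraining force is radial, so m r² ω about the center is conserved.
ω₂ = ω₁ (r₁/r₂)² = (2.36)(1.01/2.40)² = 0.4180 rad/s.

ω₂ ≈ 0.418 rad/s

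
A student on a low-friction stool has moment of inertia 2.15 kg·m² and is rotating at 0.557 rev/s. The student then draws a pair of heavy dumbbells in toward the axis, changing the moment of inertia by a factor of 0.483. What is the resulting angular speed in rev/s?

With no external torque about the axis, L is conserved: I₁ω₁ = I₂ω₂.
I₂ = 0.483 × 2.15 = 1.038 kg·m².
ω₂ = I₁ω₁ / I₂ = (2.150)(0.557 rev/s) / (1.038) = 1.153 rev/s.

ω₂ ≈ 1.15 rev/s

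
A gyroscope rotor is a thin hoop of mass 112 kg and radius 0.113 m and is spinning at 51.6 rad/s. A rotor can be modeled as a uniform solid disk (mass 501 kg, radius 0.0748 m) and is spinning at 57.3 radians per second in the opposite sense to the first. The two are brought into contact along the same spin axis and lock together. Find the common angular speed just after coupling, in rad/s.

|ω_f| ≈ 2.30 rad/s

The coupling torques are internal; angular momentum about the shared axis is conserved.
Moments of inertia: I_A = (112)(0.113)² = 1.430 kg·m²; I_B = ½(501)(0.0748)² = 1.402 kg·m².
Taking A's sense as positive: L = (1.430)(51.6) − (1.402)(57.3) = -6.515 kg·m²·rad/s.
Combined I = 1.430 + 1.402 = 2.832 kg·m².
ω_f = L / I = -6.515 / 2.832 = -2.301 rad/s.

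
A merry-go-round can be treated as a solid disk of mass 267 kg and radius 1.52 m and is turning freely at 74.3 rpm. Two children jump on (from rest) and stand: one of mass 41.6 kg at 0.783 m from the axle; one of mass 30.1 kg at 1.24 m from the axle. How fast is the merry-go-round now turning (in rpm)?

ω_f ≈ 60.3 rpm

No external torque acts about the axle; L_before = L_after.
I_p = ½(267)(1.52)² = 308.4 kg·m².
Added inertia Σmr² = (41.6)(0.783)² + (30.1)(1.24)² = 71.79 kg·m²; I_f = 308.4 + 71.79 = 380.2 kg·m².
ω_f = I_p ω_i / I_f = (308.4)(74.3) / 380.2 = 60.27 rpm.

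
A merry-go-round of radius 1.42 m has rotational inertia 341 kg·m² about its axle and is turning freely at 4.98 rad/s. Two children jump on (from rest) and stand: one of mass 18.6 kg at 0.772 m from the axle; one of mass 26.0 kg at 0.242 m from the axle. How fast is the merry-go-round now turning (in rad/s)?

ω_f ≈ 4.80 rad/s

No external torque acts about the axle; L_before = L_after.
Added inertia Σmr² = (18.6)(0.772)² + (26.0)(0.242)² = 12.61 kg·m²; I_f = 341.0 + 12.61 = 353.6 kg·m².
ω_f = I_p ω_i / I_f = (341.0)(4.98) / 353.6 = 4.802 rad/s.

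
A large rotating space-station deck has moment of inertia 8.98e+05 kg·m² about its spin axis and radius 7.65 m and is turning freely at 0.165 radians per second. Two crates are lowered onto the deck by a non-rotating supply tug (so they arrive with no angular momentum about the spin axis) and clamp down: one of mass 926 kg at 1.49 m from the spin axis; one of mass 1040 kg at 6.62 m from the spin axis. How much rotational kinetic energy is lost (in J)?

The added mass arrives with no angular momentum about the spin axis, and any external torque about the spin axis is negligible, so the system's angular momentum is conserved.
Added inertia Σmr² = (926)(1.49)² + (1040)(6.62)² = 47630 kg·m²; I_f = 8.980e+05 + 47630 = 9.456e+05 kg·m².
ω_f = I_p ω_i / I_f = (8.980e+05)(0.165) / 9.456e+05 = 0.1567 rad/s.
KE_i = ½(8.980e+05)(0.1650 rad/s)² = 12220 J; KE_f = ½(9.456e+05)(0.1567)² = 11610 J.

energy lost ≈ 616 J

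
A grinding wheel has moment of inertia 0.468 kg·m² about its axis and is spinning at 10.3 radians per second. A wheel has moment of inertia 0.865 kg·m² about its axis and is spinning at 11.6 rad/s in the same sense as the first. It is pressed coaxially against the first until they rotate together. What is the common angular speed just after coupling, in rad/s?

No external torque acts about the common axis, so total angular momentum is conserved.
Taking A's sense as positive: L = (0.4680)(10.3) + (0.8650)(11.6) = 14.85 kg·m²·rad/s.
Combined I = 0.4680 + 0.8650 = 1.333 kg·m².
ω_f = L / I = 14.85 / 1.333 = 11.14 rad/s.

|ω_f| ≈ 11.1 rad/s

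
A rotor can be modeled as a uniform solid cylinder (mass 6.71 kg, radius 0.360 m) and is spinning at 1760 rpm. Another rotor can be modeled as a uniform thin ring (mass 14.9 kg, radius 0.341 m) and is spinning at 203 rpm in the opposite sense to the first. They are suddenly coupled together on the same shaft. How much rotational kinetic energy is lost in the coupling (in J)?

No external torque acts about the common axis, so total angular momentum is conserved.
Moments of inertia: I_A = ½(6.71)(0.360)² = 0.4348 kg·m²; I_B = (14.9)(0.341)² = 1.733 kg·m².
Taking A's sense as positive: L = (0.4348)(1760) − (1.733)(203) = 413.5 kg·m²·rpm.
Combined I = 0.4348 + 1.733 = 2.167 kg·m².
ω_f = L / I = 413.5 / 2.167 = 190.8 rpm.
KE_i = ½ΣIω² = 7776 J; KE_f = ½(2.167)(19.98)² = 432.7 J.

ΔKE lost ≈ 7340 J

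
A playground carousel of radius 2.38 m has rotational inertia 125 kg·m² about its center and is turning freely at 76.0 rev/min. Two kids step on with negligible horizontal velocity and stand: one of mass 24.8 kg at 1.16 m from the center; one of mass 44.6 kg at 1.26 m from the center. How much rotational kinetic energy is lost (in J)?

No external torque acts about the center; L_before = L_after.
Added inertia Σmr² = (24.8)(1.16)² + (44.6)(1.26)² = 104.2 kg·m²; I_f = 125.0 + 104.2 = 229.2 kg·m².
ω_f = I_p ω_i / I_f = (125.0)(76.0) / 229.2 = 41.45 rpm.
KE_i = ½(125.0)(7.959 rad/s)² = 3959 J; KE_f = ½(229.2)(4.341)² = 2159 J.

energy lost ≈ 1800 J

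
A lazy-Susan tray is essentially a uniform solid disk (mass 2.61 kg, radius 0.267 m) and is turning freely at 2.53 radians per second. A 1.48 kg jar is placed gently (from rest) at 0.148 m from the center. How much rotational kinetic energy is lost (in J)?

The added mass arrives with no angular momentum about the center, and any external torque about the center is negligible, so the system's angular momentum is conserved.
I_p = ½(2.61)(0.267)² = 0.09303 kg·m².
Added inertia Σmr² = (1.48)(0.148)² = 0.03242 kg·m²; I_f = 0.09303 + 0.03242 = 0.1255 kg·m².
ω_f = I_p ω_i / I_f = (0.09303)(2.53) / 0.1255 = 1.876 rad/s.
KE_i = ½(0.09303)(2.530 rad/s)² = 0.2977 J; KE_f = ½(0.1255)(1.876)² = 0.2208 J.

energy lost ≈ 0.0769 J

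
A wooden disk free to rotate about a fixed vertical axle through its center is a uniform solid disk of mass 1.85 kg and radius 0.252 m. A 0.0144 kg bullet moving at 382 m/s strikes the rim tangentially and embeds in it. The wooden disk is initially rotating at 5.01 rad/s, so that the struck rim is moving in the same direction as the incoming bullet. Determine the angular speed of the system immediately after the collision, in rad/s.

|ω_f| ≈ 28.2 rad/s

The axle reaction passes through the axle and exerts no torque about it; angular momentum about the axle is conserved through the impact.
I_p = ½(1.85)(0.252)² = 0.05874 kg·m². Taking the sense of the bullet's angular momentum as positive, L_{bullet} = m v R = (0.0144)(382)(0.252) = 1.386 kg·m²/s.
L_i = +I_p ω_p + m v R = +(0.05874)(5.01) + 1.386 = 1.680 kg·m²/s.
After sticking, I_f = I_p + m R² = 0.05874 + (0.0144)(0.252)² = 0.05966 kg·m².
ω_f = L_i / I_f = 1.680 / 0.05966 = 28.17 rad/s.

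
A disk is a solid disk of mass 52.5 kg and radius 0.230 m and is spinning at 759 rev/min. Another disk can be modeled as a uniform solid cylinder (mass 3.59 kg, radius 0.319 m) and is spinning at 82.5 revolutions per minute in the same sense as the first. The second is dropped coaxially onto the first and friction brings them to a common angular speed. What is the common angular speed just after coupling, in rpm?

No external torque acts about the common axis, so total angular momentum is conserved.
Moments of inertia: I_A = ½(52.5)(0.230)² = 1.389 kg·m²; I_B = ½(3.59)(0.319)² = 0.1827 kg·m².
Taking A's sense as positive: L = (1.389)(759) + (0.1827)(82.5) = 1069 kg·m²·rpm.
Combined I = 1.389 + 0.1827 = 1.571 kg·m².
ω_f = L / I = 1069 / 1.571 = 680.4 rpm.

|ω_f| ≈ 680 rpm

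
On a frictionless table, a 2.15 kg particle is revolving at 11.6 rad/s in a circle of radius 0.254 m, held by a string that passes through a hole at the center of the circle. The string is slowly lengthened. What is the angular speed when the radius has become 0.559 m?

No torque about the axis ⇒ m r₁² ω₁ = m r₂² ω₂.
ω₂ = ω₁ (r₁/r₂)² = (11.6)(0.254/0.559)² = 2.395 rad/s.

ω₂ ≈ 2.39 rad/s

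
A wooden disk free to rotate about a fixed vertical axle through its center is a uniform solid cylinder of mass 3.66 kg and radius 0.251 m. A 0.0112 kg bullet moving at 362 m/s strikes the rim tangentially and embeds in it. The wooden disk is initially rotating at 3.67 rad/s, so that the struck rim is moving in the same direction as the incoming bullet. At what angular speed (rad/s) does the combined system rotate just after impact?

About the axle the impulsive forces during the collision are internal, so angular momentum about that axis is conserved.
I_p = ½(3.66)(0.251)² = 0.1153 kg·m². Taking the sense of the bullet's angular momentum as positive, L_{bullet} = m v R = (0.0112)(362)(0.251) = 1.018 kg·m²/s.
L_i = +I_p ω_p + m v R = +(0.1153)(3.67) + 1.018 = 1.441 kg·m²/s.
After sticking, I_f = I_p + m R² = 0.1153 + (0.0112)(0.251)² = 0.1160 kg·m².
ω_f = L_i / I_f = 1.441 / 0.1160 = 12.42 rad/s.

|ω_f| ≈ 12.4 rad/s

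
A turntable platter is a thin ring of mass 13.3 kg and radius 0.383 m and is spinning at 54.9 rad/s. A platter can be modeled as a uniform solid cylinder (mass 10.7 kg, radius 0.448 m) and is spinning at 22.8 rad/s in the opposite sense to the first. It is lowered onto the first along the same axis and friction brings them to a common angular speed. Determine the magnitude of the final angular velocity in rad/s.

The coupling torques are internal; angular momentum about the shared axis is conserved.
Moments of inertia: I_A = (13.3)(0.383)² = 1.951 kg·m²; I_B = ½(10.7)(0.448)² = 1.074 kg·m².
Taking A's sense as positive: L = (1.951)(54.9) − (1.074)(22.8) = 82.63 kg·m²·rad/s.
Combined I = 1.951 + 1.074 = 3.025 kg·m².
ω_f = L / I = 82.63 / 3.025 = 27.32 rad/s.

|ω_f| ≈ 27.3 rad/s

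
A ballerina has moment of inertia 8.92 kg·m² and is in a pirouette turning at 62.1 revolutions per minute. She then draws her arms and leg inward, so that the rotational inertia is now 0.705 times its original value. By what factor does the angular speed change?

ω₂/ω₁ ≈ 1.42

Angular momentum about the spin axis is conserved since the torque about it is zero.
I₂ = 0.705 × 8.92 = 6.289 kg·m².
ω₂/ω₁ = I₁/I₂ = 8.920 / 6.289 = 1.418.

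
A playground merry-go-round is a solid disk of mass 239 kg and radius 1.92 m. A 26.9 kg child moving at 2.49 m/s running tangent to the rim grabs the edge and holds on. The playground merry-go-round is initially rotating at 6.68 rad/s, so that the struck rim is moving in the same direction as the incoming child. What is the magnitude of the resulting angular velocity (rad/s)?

The axle reaction passes through the axle and exerts no torque about it; angular momentum about the axle is conserved through the impact.
I_p = ½(239)(1.92)² = 440.5 kg·m². Taking the sense of the child's angular momentum as positive, L_{child} = m v R = (26.9)(2.49)(1.92) = 128.6 kg·m²/s.
L_i = +I_p ω_p + m v R = +(440.5)(6.68) + 128.6 = 3071 kg·m²/s.
After sticking, I_f = I_p + m R² = 440.5 + (26.9)(1.92)² = 539.7 kg·m².
ω_f = L_i / I_f = 3071 / 539.7 = 5.691 rad/s.

|ω_f| ≈ 5.69 rad/s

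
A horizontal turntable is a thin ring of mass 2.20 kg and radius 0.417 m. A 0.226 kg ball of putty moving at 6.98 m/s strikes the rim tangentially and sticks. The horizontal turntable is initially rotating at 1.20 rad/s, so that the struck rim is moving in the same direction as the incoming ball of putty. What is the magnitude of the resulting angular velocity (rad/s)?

|ω_f| ≈ 2.65 rad/s

About the axle the impulsive forces during the collision are internal, so angular momentum about that axis is conserved.
I_p = (2.20)(0.417)² = 0.3826 kg·m². Taking the sense of the ball of putty's angular momentum as positive, L_{ball} = m v R = (0.226)(6.98)(0.417) = 0.6578 kg·m²/s.
L_i = +I_p ω_p + m v R = +(0.3826)(1.20) + 0.6578 = 1.117 kg·m²/s.
After sticking, I_f = I_p + m R² = 0.3826 + (0.226)(0.417)² = 0.4219 kg·m².
ω_f = L_i / I_f = 1.117 / 0.4219 = 2.648 rad/s.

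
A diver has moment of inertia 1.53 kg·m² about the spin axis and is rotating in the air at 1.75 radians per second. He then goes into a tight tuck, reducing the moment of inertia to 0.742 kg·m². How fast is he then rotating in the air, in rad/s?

ω₂ ≈ 3.61 rad/s

With no external torque about the axis, L is conserved: I₁ω₁ = I₂ω₂.
ω₂ = I₁ω₁ / I₂ = (1.530)(1.75 rad/s) / (0.7420) = 3.608 rad/s.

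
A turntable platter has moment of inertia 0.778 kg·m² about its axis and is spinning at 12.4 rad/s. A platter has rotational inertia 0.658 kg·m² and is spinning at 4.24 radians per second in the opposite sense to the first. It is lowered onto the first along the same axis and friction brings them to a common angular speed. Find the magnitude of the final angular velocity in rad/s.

The coupling torques are internal; angular momentum about the shared axis is conserved.
Taking A's sense as positive: L = (0.7780)(12.4) − (0.6580)(4.24) = 6.857 kg·m²·rad/s.
Combined I = 0.7780 + 0.6580 = 1.436 kg·m².
ω_f = L / I = 6.857 / 1.436 = 4.775 rad/s.

|ω_f| ≈ 4.78 rad/s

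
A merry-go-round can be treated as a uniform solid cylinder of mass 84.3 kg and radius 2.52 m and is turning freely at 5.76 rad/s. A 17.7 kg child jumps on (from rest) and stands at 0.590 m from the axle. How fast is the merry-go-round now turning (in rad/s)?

ω_f ≈ 5.63 rad/s

No external torque acts about the axle; L_before = L_after.
I_p = ½(84.3)(2.52)² = 267.7 kg·m².
Added inertia Σmr² = (17.7)(0.590)² = 6.161 kg·m²; I_f = 267.7 + 6.161 = 273.8 kg·m².
ω_f = I_p ω_i / I_f = (267.7)(5.76) / 273.8 = 5.630 rad/s.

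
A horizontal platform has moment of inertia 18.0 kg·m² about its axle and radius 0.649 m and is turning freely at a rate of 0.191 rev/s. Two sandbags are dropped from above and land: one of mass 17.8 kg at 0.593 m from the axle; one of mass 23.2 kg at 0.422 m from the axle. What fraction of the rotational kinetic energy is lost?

fraction ≈ 0.366

The added mass arrives with no angular momentum about the axle, and any external torque about the axle is negligible, so the system's angular momentum is conserved.
Added inertia Σmr² = (17.8)(0.593)² + (23.2)(0.422)² = 10.39 kg·m²; I_f = 18.00 + 10.39 = 28.39 kg·m².
ω_f = I_p ω_i / I_f = (18.00)(0.191) / 28.39 = 0.1211 rev/s.
KE_i = ½(18.00)(1.200 rad/s)² = 12.96 J; KE_f = ½(28.39)(0.7609)² = 8.218 J.
Fraction lost = 0.3660.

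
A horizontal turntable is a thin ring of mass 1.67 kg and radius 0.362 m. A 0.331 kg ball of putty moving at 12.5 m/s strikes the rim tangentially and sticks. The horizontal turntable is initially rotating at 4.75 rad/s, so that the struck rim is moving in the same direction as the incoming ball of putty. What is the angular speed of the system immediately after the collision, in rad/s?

About the axle the impulsive forces during the collision are internal, so angular momentum about that axis is conserved.
I_p = (1.67)(0.362)² = 0.2188 kg·m². Taking the sense of the ball of putty's angular momentum as positive, L_{ball} = m v R = (0.331)(12.5)(0.362) = 1.498 kg·m²/s.
L_i = +I_p ω_p + m v R = +(0.2188)(4.75) + 1.498 = 2.537 kg·m²/s.
After sticking, I_f = I_p + m R² = 0.2188 + (0.331)(0.362)² = 0.2622 kg·m².
ω_f = L_i / I_f = 2.537 / 0.2622 = 9.676 rad/s.

|ω_f| ≈ 9.68 rad/s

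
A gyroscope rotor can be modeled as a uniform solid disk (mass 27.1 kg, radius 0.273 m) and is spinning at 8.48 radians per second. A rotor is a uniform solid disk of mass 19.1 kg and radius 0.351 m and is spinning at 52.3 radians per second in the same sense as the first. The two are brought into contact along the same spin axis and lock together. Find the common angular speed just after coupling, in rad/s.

|ω_f| ≈ 32.1 rad/s

No external torque acts about the common axis, so total angular momentum is conserved.
Moments of inertia: I_A = ½(27.1)(0.273)² = 1.010 kg·m²; I_B = ½(19.1)(0.351)² = 1.177 kg·m².
Taking A's sense as positive: L = (1.010)(8.48) + (1.177)(52.3) = 70.10 kg·m²·rad/s.
Combined I = 1.010 + 1.177 = 2.186 kg·m².
ω_f = L / I = 70.10 / 2.186 = 32.06 rad/s.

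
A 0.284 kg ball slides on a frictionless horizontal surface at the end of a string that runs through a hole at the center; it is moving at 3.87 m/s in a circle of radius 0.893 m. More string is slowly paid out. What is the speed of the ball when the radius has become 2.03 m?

v₂ ≈ 1.70 m/s

The only horizontal force on the mass is along the cord (radial), so it exerts no torque about the hole and angular momentum m v r is conserved.
v₂ = v₁ r₁ / r₂ = (3.87)(0.893) / (2.03) = 1.702 m/s.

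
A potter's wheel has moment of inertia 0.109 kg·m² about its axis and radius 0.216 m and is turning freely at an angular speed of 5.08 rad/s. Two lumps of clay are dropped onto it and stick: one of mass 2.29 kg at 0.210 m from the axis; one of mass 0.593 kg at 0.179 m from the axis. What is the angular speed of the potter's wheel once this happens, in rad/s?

ω_f ≈ 2.42 rad/s

No external torque acts about the axis; L_before = L_after.
Added inertia Σmr² = (2.29)(0.210)² + (0.593)(0.179)² = 0.1200 kg·m²; I_f = 0.1090 + 0.1200 = 0.2290 kg·m².
ω_f = I_p ω_i / I_f = (0.1090)(5.08) / 0.2290 = 2.418 rad/s.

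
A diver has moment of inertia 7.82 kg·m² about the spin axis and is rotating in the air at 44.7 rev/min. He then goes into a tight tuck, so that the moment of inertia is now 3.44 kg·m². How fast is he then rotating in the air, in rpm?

With no external torque about the axis, L is conserved: I₁ω₁ = I₂ω₂.
ω₂ = I₁ω₁ / I₂ = (7.820)(44.7 rpm) / (3.440) = 101.6 rpm.

ω₂ ≈ 102 rpm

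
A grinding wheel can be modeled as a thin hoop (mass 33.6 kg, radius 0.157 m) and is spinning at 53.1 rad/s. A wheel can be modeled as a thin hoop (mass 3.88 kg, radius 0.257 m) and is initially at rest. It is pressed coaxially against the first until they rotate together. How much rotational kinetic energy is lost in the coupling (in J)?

ΔKE lost ≈ 276 J

The coupling torques are internal; angular momentum about the shared axis is conserved.
Moments of inertia: I_A = (33.6)(0.157)² = 0.8282 kg·m²; I_B = (3.88)(0.257)² = 0.2563 kg·m².
Taking A's sense as positive: L = (0.8282)(53.1) = 43.98 kg·m²·rad/s.
Combined I = 0.8282 + 0.2563 = 1.084 kg·m².
ω_f = L / I = 43.98 / 1.084 = 40.55 rad/s.
KE_i = ½ΣIω² = 1168 J; KE_f = ½(1.084)(40.55)² = 891.7 J.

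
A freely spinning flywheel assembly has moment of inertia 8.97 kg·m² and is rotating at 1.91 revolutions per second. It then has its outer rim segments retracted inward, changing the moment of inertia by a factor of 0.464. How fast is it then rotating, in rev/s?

ω₂ ≈ 4.12 rev/s

No external torque acts about the spin axis, so angular momentum is conserved.
I₂ = 0.464 × 8.97 = 4.162 kg·m².
ω₂ = I₁ω₁ / I₂ = (8.970)(1.91 rev/s) / (4.162) = 4.116 rev/s.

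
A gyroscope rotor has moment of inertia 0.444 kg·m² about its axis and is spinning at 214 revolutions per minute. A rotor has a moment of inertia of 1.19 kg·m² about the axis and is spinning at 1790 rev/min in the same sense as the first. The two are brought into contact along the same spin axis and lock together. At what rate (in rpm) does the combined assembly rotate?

|ω_f| ≈ 1360 rpm

No external torque acts about the common axis, so total angular momentum is conserved.
Taking A's sense as positive: L = (0.4440)(214) + (1.190)(1790) = 2225 kg·m²·rpm.
Combined I = 0.4440 + 1.190 = 1.634 kg·m².
ω_f = L / I = 2225 / 1.634 = 1362 rpm.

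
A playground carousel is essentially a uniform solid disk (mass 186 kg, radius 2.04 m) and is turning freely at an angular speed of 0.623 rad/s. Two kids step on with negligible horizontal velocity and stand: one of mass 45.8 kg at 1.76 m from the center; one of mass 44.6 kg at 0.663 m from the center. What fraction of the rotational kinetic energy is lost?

No external torque acts about the center; L_before = L_after.
I_p = ½(186)(2.04)² = 387.0 kg·m².
Added inertia Σmr² = (45.8)(1.76)² + (44.6)(0.663)² = 161.5 kg·m²; I_f = 387.0 + 161.5 = 548.5 kg·m².
ω_f = I_p ω_i / I_f = (387.0)(0.623) / 548.5 = 0.4396 rad/s.
KE_i = ½(387.0)(0.6230 rad/s)² = 75.11 J; KE_f = ½(548.5)(0.4396)² = 53.00 J.
Fraction lost = 0.2944.

fraction ≈ 0.294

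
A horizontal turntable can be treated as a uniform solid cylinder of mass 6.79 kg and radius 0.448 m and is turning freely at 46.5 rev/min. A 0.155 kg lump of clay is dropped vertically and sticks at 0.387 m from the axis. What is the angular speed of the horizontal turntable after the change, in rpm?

The added mass arrives with no angular momentum about the axis, and any external torque about the axis is negligible, so the system's angular momentum is conserved.
I_p = ½(6.79)(0.448)² = 0.6814 kg·m².
Added inertia Σmr² = (0.155)(0.387)² = 0.02321 kg·m²; I_f = 0.6814 + 0.02321 = 0.7046 kg·m².
ω_f = I_p ω_i / I_f = (0.6814)(46.5) / 0.7046 = 44.97 rpm.

ω_f ≈ 45.0 rpm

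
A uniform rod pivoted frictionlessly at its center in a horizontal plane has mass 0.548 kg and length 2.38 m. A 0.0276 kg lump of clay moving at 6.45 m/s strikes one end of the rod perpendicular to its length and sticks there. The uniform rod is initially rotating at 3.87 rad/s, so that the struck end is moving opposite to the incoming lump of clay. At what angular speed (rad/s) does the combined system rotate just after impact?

|ω_f| ≈ 2.65 rad/s

About the pivot the impulsive forces during the collision are internal, so angular momentum about that axis is conserved.
I_p = (1/12)(0.548)(2.38)² = 0.2587 kg·m². Taking the sense of the lump of clay's angular momentum as positive, L_{lump} = m v R = (0.0276)(6.45)(2.38/2) = 0.2118 kg·m²/s.
L_i = −I_p ω_p + m v R = −(0.2587)(3.87) + 0.2118 = -0.7892 kg·m²/s.
After sticking, I_f = I_p + m R² = 0.2587 + (0.0276)(2.38/2)² = 0.2978 kg·m².
ω_f = L_i / I_f = -0.7892 / 0.2978 = -2.651 rad/s.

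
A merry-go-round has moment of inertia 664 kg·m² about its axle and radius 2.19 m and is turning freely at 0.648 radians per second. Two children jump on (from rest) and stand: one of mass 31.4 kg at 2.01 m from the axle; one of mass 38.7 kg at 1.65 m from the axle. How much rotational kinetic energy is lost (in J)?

No external torque acts about the axle; L_before = L_after.
Added inertia Σmr² = (31.4)(2.01)² + (38.7)(1.65)² = 232.2 kg·m²; I_f = 664.0 + 232.2 = 896.2 kg·m².
ω_f = I_p ω_i / I_f = (664.0)(0.648) / 896.2 = 0.4801 rad/s.
KE_i = ½(664.0)(0.6480 rad/s)² = 139.4 J; KE_f = ½(896.2)(0.4801)² = 103.3 J.

energy lost ≈ 36.1 J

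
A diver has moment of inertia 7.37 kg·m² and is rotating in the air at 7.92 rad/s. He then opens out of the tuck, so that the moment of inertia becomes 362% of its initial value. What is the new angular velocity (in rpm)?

ω₂ ≈ 20.9 rpm

Angular momentum about the spin axis is conserved since the torque about it is zero.
I₂ = 3.62 × 7.37 = 26.68 kg·m².
ω₂ = I₁ω₁ / I₂ = (7.370)(7.92 rad/s) / (26.68) = 2.188 rad/s = 20.89 rpm.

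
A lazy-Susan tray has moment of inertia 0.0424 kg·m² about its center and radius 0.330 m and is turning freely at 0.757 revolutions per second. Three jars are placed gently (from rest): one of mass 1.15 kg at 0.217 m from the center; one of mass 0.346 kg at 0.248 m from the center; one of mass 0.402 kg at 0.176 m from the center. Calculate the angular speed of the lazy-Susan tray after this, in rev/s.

ω_f ≈ 0.246 rev/s

No external torque acts about the center; L_before = L_after.
Added inertia Σmr² = (1.15)(0.217)² + (0.346)(0.248)² + (0.402)(0.176)² = 0.08789 kg·m²; I_f = 0.04240 + 0.08789 = 0.1303 kg·m².
ω_f = I_p ω_i / I_f = (0.04240)(0.757) / 0.1303 = 0.2464 rev/s.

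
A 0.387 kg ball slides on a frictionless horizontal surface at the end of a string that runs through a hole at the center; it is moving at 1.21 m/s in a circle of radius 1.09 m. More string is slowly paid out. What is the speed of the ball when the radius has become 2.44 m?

v₂ ≈ 0.541 m/s

Central (radial) force ⇒ zero torque about the center ⇒ m v r is constant.
v₂ = v₁ r₁ / r₂ = (1.21)(1.09) / (2.44) = 0.5405 m/s.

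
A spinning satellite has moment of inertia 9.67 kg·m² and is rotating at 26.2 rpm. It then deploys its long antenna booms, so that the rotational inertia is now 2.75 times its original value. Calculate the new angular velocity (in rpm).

No external torque acts about the spin axis, so angular momentum is conserved.
I₂ = 2.75 × 9.67 = 26.59 kg·m².
ω₂ = I₁ω₁ / I₂ = (9.670)(26.2 rpm) / (26.59) = 9.527 rpm.

ω₂ ≈ 9.53 rpm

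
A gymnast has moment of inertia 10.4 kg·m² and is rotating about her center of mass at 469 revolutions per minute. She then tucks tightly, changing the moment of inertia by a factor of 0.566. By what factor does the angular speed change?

ω₂/ω₁ ≈ 1.77

Angular momentum about the spin axis is conserved since the torque about it is zero.
I₂ = 0.566 × 10.4 = 5.886 kg·m².
ω₂/ω₁ = I₁/I₂ = 10.40 / 5.886 = 1.767.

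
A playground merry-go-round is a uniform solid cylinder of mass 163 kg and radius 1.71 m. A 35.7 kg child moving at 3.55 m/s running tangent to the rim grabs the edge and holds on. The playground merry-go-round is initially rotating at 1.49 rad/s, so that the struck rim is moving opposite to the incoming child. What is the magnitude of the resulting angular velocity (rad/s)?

|ω_f| ≈ 0.404 rad/s

About the axle the impulsive forces during the collision are internal, so angular momentum about that axis is conserved.
I_p = ½(163)(1.71)² = 238.3 kg·m². Taking the sense of the child's angular momentum as positive, L_{child} = m v R = (35.7)(3.55)(1.71) = 216.7 kg·m²/s.
L_i = −I_p ω_p + m v R = −(238.3)(1.49) + 216.7 = -138.4 kg·m²/s.
After sticking, I_f = I_p + m R² = 238.3 + (35.7)(1.71)² = 342.7 kg·m².
ω_f = L_i / I_f = -138.4 / 342.7 = -0.4038 rad/s.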